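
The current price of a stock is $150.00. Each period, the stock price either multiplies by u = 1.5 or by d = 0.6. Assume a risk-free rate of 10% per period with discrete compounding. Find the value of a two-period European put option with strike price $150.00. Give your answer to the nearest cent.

Risk-neutral probability p = (1 + 0.1 − 0.6)/(1.5 − 0.6) = 0.5000/0.9000 = 0.5556
Terminal stock prices: S_uu = 337.5, S_ud = 135, S_dd = 54
Terminal payoffs (K − S): max(-187.5, 0) = 0, max(15, 0) = 15, max(96, 0) = 96
Node u (S = 225): V_u = 1/1.1·[0.5556·0.0000 + 0.4444·15.0000] = 6.0606
Node d (S = 90): V_d = 1/1.1·[0.5556·15.0000 + 0.4444·96.0000] = 46.3636
Node 0 (S = 150): V_0 = 1/1.1·[0.5556·6.0606 + 0.4444·46.3636] = 21.7937

$21.79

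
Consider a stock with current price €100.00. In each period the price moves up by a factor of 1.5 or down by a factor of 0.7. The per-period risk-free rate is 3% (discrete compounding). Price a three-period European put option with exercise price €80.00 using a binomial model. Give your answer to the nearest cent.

€11.02

Risk-neutral probability p = (1 + 0.03 − 0.7)/(1.5 − 0.7) = 0.3300/0.8000 = 0.4125
Terminal stock prices: S_uuu = 337.5, S_uud = 157.5, S_udd = 73.5, S_ddd = 34.3
Terminal payoffs (K − S): max(-257.5, 0) = 0, max(-77.5, 0) = 0, max(6.5, 0) = 6.5, max(45.7, 0) = 45.7
Node uu (S = 225): V_uu = 1/1.03·[0.4125·0.0000 + 0.5875·0.0000] = 0.0000
Node ud (S = 105): V_ud = 1/1.03·[0.4125·0.0000 + 0.5875·6.5000] = 3.7075
Node dd (S = 49): V_dd = 1/1.03·[0.4125·6.5000 + 0.5875·45.7000] = 28.6699
Node u (S = 150): V_u = 1/1.03·[0.4125·0.0000 + 0.5875·3.7075] = 2.1147
Node d (S = 70): V_d = 1/1.03·[0.4125·3.7075 + 0.5875·28.6699] = 17.8378
Node 0 (S = 100): V_0 = 1/1.03·[0.4125·2.1147 + 0.5875·17.8378] = 11.0214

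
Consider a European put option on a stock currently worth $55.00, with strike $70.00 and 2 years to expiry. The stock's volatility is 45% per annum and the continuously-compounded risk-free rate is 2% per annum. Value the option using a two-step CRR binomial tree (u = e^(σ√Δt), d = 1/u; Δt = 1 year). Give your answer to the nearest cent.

$22.85

CRR parameters: u = e^(σ√Δt) = e^(0.45·√1) = 1.5683, d = 1/u = 0.6376
Per-period rate: rΔt = 0.02·1 = 0.02, so R = e^0.02 = 1.0202
Risk-neutral probability p = (e^0.02 − 0.6376)/(1.5683 − 0.6376) = 0.3826/0.9307 = 0.4111
Terminal stock prices: S_uu = 135.3, S_ud = 55, S_dd = 22.36
Terminal payoffs (K − S): max(-65.28, 0) = 0, max(15, 0) = 15, max(47.64, 0) = 47.64
Node u (S = 86.26): V_u = e^(−0.02)·[0.4111·0.0000 + 0.5889·15.0000] = 8.6591
Node d (S = 35.07): V_d = e^(−0.02)·[0.4111·15.0000 + 0.5889·47.6387] = 33.5444
Node 0 (S = 55): V_0 = e^(−0.02)·[0.4111·8.6591 + 0.5889·33.5444] = 22.8532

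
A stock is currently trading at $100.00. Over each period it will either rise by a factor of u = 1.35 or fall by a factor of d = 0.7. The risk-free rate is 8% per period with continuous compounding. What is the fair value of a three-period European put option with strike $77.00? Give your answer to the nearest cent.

$4.86

Risk-neutral probability p = (e^0.08 − 0.7)/(1.35 − 0.7) = 0.3833/0.6500 = 0.5897
Terminal stock prices: S_uuu = 246, S_uud = 127.6, S_udd = 66.15, S_ddd = 34.3
Terminal payoffs (K − S): max(-169, 0) = 0, max(-50.58, 0) = 0, max(10.85, 0) = 10.85, max(42.7, 0) = 42.7
Node uu (S = 182.3): V_uu = e^(−0.08)·[0.5897·0.0000 + 0.4103·0.0000] = 0.0000
Node ud (S = 94.5): V_ud = e^(−0.08)·[0.5897·0.0000 + 0.4103·10.8500] = 4.1098
Node dd (S = 49): V_dd = e^(−0.08)·[0.5897·10.8500 + 0.4103·42.7000] = 22.0800
Node u (S = 135): V_u = e^(−0.08)·[0.5897·0.0000 + 0.4103·4.1098] = 1.5567
Node d (S = 70): V_d = e^(−0.08)·[0.5897·4.1098 + 0.4103·22.0800] = 10.6005
Node 0 (S = 100): V_0 = e^(−0.08)·[0.5897·1.5567 + 0.4103·10.6005] = 4.8626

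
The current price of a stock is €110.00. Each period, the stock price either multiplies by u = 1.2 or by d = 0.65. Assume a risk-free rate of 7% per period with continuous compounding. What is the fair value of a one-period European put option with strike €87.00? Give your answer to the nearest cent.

Risk-neutral probability p = (e^0.07 − 0.65)/(1.2 − 0.65) = 0.4225/0.5500 = 0.7682
Terminal stock prices: S_u = 132, S_d = 71.5
Terminal payoffs (K − S): max(-45, 0) = 0, max(15.5, 0) = 15.5
Node 0 (S = 110): V_0 = e^(−0.07)·[0.7682·0.0000 + 0.2318·15.5000] = 3.3500

€3.35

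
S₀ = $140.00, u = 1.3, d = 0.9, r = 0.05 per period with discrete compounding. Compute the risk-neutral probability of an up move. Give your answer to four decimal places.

Risk-neutral probability p = (1 + 0.05 − 0.9)/(1.3 − 0.9) = 0.1500/0.4000 = 0.3750

p = 0.3750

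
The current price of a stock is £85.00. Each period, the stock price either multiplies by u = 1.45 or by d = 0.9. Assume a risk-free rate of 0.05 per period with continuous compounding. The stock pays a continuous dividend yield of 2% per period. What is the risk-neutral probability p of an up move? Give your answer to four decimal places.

Per-period risk-free factor R = e^0.05 = 1.0513; dividend-adjusted growth = e^(0.05−0.02) = 1.0305.
Risk-neutral probability p = (1.0305 − 0.9)/(1.45 − 0.9) = 0.1305/0.5500 = 0.2372

p = 0.2372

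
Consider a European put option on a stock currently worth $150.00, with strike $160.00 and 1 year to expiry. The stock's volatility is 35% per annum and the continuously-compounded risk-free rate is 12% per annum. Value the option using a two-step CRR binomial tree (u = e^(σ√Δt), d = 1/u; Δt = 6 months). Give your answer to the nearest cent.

$16.03

CRR parameters: u = e^(σ√Δt) = e^(0.35·√0.5) = 1.2808, d = 1/u = 0.7808
Per-period rate: rΔt = 0.12·0.5 = 0.06, so R = e^0.06 = 1.0618
Risk-neutral probability p = (e^0.06 − 0.7808)/(1.2808 − 0.7808) = 0.2811/0.5000 = 0.5621
Terminal stock prices: S_uu = 246.1, S_ud = 150, S_dd = 91.44
Terminal payoffs (K − S): max(-86.07, 0) = 0, max(10, 0) = 10, max(68.56, 0) = 68.56
Node u (S = 192.1): V_u = e^(−0.06)·[0.5621·0.0000 + 0.4379·10.0000] = 4.1239
Node d (S = 117.1): V_d = e^(−0.06)·[0.5621·10.0000 + 0.4379·68.5621] = 33.5683
Node 0 (S = 150): V_0 = e^(−0.06)·[0.5621·4.1239 + 0.4379·33.5683] = 16.0265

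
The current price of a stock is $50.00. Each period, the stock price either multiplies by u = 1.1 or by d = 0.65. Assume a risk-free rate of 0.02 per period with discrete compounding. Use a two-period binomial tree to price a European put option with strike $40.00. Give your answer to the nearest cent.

$1.77

Risk-neutral probability p = (1 + 0.02 − 0.65)/(1.1 − 0.65) = 0.3700/0.4500 = 0.8222
Terminal stock prices: S_uu = 60.5, S_ud = 35.75, S_dd = 21.13
Terminal payoffs (K − S): max(-20.5, 0) = 0, max(4.25, 0) = 4.25, max(18.87, 0) = 18.87
Node u (S = 55): V_u = 1/1.02·[0.8222·0.0000 + 0.1778·4.2500] = 0.7407
Node d (S = 32.5): V_d = 1/1.02·[0.8222·4.2500 + 0.1778·18.8750] = 6.7157
Node 0 (S = 50): V_0 = 1/1.02·[0.8222·0.7407 + 0.1778·6.7157] = 1.7676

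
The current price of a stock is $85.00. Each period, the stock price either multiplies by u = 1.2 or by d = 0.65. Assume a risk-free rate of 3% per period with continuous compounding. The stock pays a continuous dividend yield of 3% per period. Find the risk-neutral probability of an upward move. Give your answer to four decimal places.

p = 0.6364

Per-period risk-free factor R = e^0.03 = 1.0305; dividend-adjusted growth = e^(0.03−0.03) = 1.0000.
Risk-neutral probability p = (1.0000 − 0.65)/(1.2 − 0.65) = 0.3500/0.5500 = 0.6364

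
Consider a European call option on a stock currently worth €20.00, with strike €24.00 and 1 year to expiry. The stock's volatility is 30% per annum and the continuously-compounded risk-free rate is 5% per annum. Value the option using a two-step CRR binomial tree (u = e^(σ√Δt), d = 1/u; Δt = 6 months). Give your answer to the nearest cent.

€1.60

CRR parameters: u = e^(σ√Δt) = e^(0.3·√0.5) = 1.2363, d = 1/u = 0.8089
Per-period rate: rΔt = 0.05·0.5 = 0.025, so R = e^0.025 = 1.0253
Risk-neutral probability p = (e^0.025 − 0.8089)/(1.2363 − 0.8089) = 0.2165/0.4275 = 0.5064
Terminal stock prices: S_uu = 30.57, S_ud = 20, S_dd = 13.09
Terminal payoffs (S − K): max(6.569, 0) = 6.569, max(-4, 0) = 0, max(-10.91, 0) = 0
Node u (S = 24.73): V_u = e^(−0.025)·[0.5064·6.5693 + 0.4936·0.0000] = 3.2445
Node d (S = 16.18): V_d = e^(−0.025)·[0.5064·0.0000 + 0.4936·0.0000] = 0.0000
Node 0 (S = 20): V_0 = e^(−0.025)·[0.5064·3.2445 + 0.4936·0.0000] = 1.6024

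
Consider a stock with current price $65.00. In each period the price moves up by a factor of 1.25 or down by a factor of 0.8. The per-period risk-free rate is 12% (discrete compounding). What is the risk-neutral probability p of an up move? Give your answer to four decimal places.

Risk-neutral probability p = (1 + 0.12 − 0.8)/(1.25 − 0.8) = 0.3200/0.4500 = 0.7111

p = 0.7111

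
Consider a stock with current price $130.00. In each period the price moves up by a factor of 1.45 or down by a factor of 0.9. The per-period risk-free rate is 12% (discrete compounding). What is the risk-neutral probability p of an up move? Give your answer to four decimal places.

p = 0.4000

Risk-neutral probability p = (1 + 0.12 − 0.9)/(1.45 − 0.9) = 0.2200/0.5500 = 0.4000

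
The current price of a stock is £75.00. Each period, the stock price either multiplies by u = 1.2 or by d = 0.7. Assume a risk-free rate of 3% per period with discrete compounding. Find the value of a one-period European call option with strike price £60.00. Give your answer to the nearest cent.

£19.22

Risk-neutral probability p = (1 + 0.03 − 0.7)/(1.2 − 0.7) = 0.3300/0.5000 = 0.6600
Terminal stock prices: S_u = 90, S_d = 52.5
Terminal payoffs (S − K): max(30, 0) = 30, max(-7.5, 0) = 0
Node 0 (S = 75): V_0 = 1/1.03·[0.6600·30.0000 + 0.3400·0.0000] = 19.2233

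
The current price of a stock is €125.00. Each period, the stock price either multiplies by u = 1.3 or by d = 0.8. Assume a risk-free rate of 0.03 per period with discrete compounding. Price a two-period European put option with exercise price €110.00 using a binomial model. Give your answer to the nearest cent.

Risk-neutral probability p = (1 + 0.03 − 0.8)/(1.3 − 0.8) = 0.2300/0.5000 = 0.4600
Terminal stock prices: S_uu = 211.3, S_ud = 130, S_dd = 80
Terminal payoffs (K − S): max(-101.3, 0) = 0, max(-20, 0) = 0, max(30, 0) = 30
Node u (S = 162.5): V_u = 1/1.03·[0.4600·0.0000 + 0.5400·0.0000] = 0.0000
Node d (S = 100): V_d = 1/1.03·[0.4600·0.0000 + 0.5400·30.0000] = 15.7282
Node 0 (S = 125): V_0 = 1/1.03·[0.4600·0.0000 + 0.5400·15.7282] = 8.2458

€8.25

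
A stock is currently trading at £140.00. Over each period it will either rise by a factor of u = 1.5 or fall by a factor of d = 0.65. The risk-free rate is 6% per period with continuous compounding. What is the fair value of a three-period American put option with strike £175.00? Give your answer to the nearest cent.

Risk-neutral probability p = (e^0.06 − 0.65)/(1.5 − 0.65) = 0.4118/0.8500 = 0.4845
Terminal stock prices: S_uuu = 472.5, S_uud = 204.8, S_udd = 88.73, S_ddd = 38.45
Terminal payoffs (K − S): max(-297.5, 0) = 0, max(-29.75, 0) = 0, max(86.27, 0) = 86.27, max(136.6, 0) = 136.6
Node uu (S = 315): continuation = e^(−0.06)·[0.4845·0.0000 + 0.5155·0.0000] = 0.0000; exercise value = 0.0000 ≤ continuation, so V_uu = 0.0000
Node ud (S = 136.5): continuation = e^(−0.06)·[0.4845·0.0000 + 0.5155·86.2750] = 41.8837; exercise value = 38.5000 ≤ continuation, so V_ud = 41.8837
Node dd (S = 59.15): continuation = e^(−0.06)·[0.4845·86.2750 + 0.5155·136.5525] = 105.6588; exercise value = 115.8500 > continuation, so V_dd = 115.8500 (exercise)
Node u (S = 210): continuation = e^(−0.06)·[0.4845·0.0000 + 0.5155·41.8837] = 20.3331; exercise value = 0.0000 ≤ continuation, so V_u = 20.3331
Node d (S = 91): continuation = e^(−0.06)·[0.4845·41.8837 + 0.5155·115.8500] = 75.3527; exercise value = 84.0000 > continuation, so V_d = 84.0000 (exercise)
Node 0 (S = 140): continuation = e^(−0.06)·[0.4845·20.3331 + 0.5155·84.0000] = 50.0572; exercise value = 35.0000 ≤ continuation, so V_0 = 50.0572

£50.06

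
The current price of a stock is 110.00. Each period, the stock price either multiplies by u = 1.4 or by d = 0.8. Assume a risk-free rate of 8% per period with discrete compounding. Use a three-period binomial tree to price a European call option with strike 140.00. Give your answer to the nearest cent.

22.04

Risk-neutral probability p = (1 + 0.08 − 0.8)/(1.4 − 0.8) = 0.2800/0.6000 = 0.4667
Terminal stock prices: S_uuu = 301.8, S_uud = 172.5, S_udd = 98.56, S_ddd = 56.32
Terminal payoffs (S − K): max(161.8, 0) = 161.8, max(32.48, 0) = 32.48, max(-41.44, 0) = 0, max(-83.68, 0) = 0
Node uu (S = 215.6): V_uu = 1/1.08·[0.4667·161.8400 + 0.5333·32.4800] = 85.9704
Node ud (S = 123.2): V_ud = 1/1.08·[0.4667·32.4800 + 0.5333·0.0000] = 14.0346
Node dd (S = 70.4): V_dd = 1/1.08·[0.4667·0.0000 + 0.5333·0.0000] = 0.0000
Node u (S = 154): V_u = 1/1.08·[0.4667·85.9704 + 0.5333·14.0346] = 44.0783
Node d (S = 88): V_d = 1/1.08·[0.4667·14.0346 + 0.5333·0.0000] = 6.0643
Node 0 (S = 110): V_0 = 1/1.08·[0.4667·44.0783 + 0.5333·6.0643] = 22.0409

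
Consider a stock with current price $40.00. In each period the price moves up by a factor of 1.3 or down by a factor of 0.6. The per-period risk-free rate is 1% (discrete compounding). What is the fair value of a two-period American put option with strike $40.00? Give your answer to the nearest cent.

Risk-neutral probability p = (1 + 0.01 − 0.6)/(1.3 − 0.6) = 0.4100/0.7000 = 0.5857
Terminal stock prices: S_uu = 67.6, S_ud = 31.2, S_dd = 14.4
Terminal payoffs (K − S): max(-27.6, 0) = 0, max(8.8, 0) = 8.8, max(25.6, 0) = 25.6
Node u (S = 52): continuation = 1/1.01·[0.5857·0.0000 + 0.4143·8.8000] = 3.6096; exercise value = 0.0000 ≤ continuation, so V_u = 3.6096
Node d (S = 24): continuation = 1/1.01·[0.5857·8.8000 + 0.4143·25.6000] = 15.6040; exercise value = 16.0000 > continuation, so V_d = 16.0000 (exercise)
Node 0 (S = 40): continuation = 1/1.01·[0.5857·3.6096 + 0.4143·16.0000] = 8.6562; exercise value = 0.0000 ≤ continuation, so V_0 = 8.6562

$8.66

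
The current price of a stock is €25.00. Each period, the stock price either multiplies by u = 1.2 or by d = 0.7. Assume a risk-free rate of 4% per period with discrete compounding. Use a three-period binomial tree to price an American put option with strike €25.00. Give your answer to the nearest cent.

€3.11

Risk-neutral probability p = (1 + 0.04 − 0.7)/(1.2 − 0.7) = 0.3400/0.5000 = 0.6800
Terminal stock prices: S_uuu = 43.2, S_uud = 25.2, S_udd = 14.7, S_ddd = 8.575
Terminal payoffs (K − S): max(-18.2, 0) = 0, max(-0.2, 0) = 0, max(10.3, 0) = 10.3, max(16.43, 0) = 16.43
Node uu (S = 36): continuation = 1/1.04·[0.6800·0.0000 + 0.3200·0.0000] = 0.0000; exercise value = 0.0000 ≤ continuation, so V_uu = 0.0000
Node ud (S = 21): continuation = 1/1.04·[0.6800·0.0000 + 0.3200·10.3000] = 3.1692; exercise value = 4.0000 > continuation, so V_ud = 4.0000 (exercise)
Node dd (S = 12.25): continuation = 1/1.04·[0.6800·10.3000 + 0.3200·16.4250] = 11.7885; exercise value = 12.7500 > continuation, so V_dd = 12.7500 (exercise)
Node u (S = 30): continuation = 1/1.04·[0.6800·0.0000 + 0.3200·4.0000] = 1.2308; exercise value = 0.0000 ≤ continuation, so V_u = 1.2308
Node d (S = 17.5): continuation = 1/1.04·[0.6800·4.0000 + 0.3200·12.7500] = 6.5385; exercise value = 7.5000 > continuation, so V_d = 7.5000 (exercise)
Node 0 (S = 25): continuation = 1/1.04·[0.6800·1.2308 + 0.3200·7.5000] = 3.1124; exercise value = 0.0000 ≤ continuation, so V_0 = 3.1124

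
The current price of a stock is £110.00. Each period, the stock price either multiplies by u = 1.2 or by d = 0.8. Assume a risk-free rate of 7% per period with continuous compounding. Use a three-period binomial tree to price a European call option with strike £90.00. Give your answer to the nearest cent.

£38.86

Risk-neutral probability p = (e^0.07 − 0.8)/(1.2 − 0.8) = 0.2725/0.4000 = 0.6813
Terminal stock prices: S_uuu = 190.1, S_uud = 126.7, S_udd = 84.48, S_ddd = 56.32
Terminal payoffs (S − K): max(100.1, 0) = 100.1, max(36.72, 0) = 36.72, max(-5.52, 0) = 0, max(-33.68, 0) = 0
Node uu (S = 158.4): V_uu = e^(−0.07)·[0.6813·100.0800 + 0.3187·36.7200] = 74.4846
Node ud (S = 105.6): V_ud = e^(−0.07)·[0.6813·36.7200 + 0.3187·0.0000] = 23.3250
Node dd (S = 70.4): V_dd = e^(−0.07)·[0.6813·0.0000 + 0.3187·0.0000] = 0.0000
Node u (S = 132): V_u = e^(−0.07)·[0.6813·74.4846 + 0.3187·23.3250] = 54.2453
Node d (S = 88): V_d = e^(−0.07)·[0.6813·23.3250 + 0.3187·0.0000] = 14.8163
Node 0 (S = 110): V_0 = e^(−0.07)·[0.6813·54.2453 + 0.3187·14.8163] = 38.8604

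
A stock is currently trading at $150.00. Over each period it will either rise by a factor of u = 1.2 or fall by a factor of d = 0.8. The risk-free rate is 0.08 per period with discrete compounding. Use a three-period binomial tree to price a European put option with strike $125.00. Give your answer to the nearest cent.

Risk-neutral probability p = (1 + 0.08 − 0.8)/(1.2 − 0.8) = 0.2800/0.4000 = 0.7000
Terminal stock prices: S_uuu = 259.2, S_uud = 172.8, S_udd = 115.2, S_ddd = 76.8
Terminal payoffs (K − S): max(-134.2, 0) = 0, max(-47.8, 0) = 0, max(9.8, 0) = 9.8, max(48.2, 0) = 48.2
Node uu (S = 216): V_uu = 1/1.08·[0.7000·0.0000 + 0.3000·0.0000] = 0.0000
Node ud (S = 144): V_ud = 1/1.08·[0.7000·0.0000 + 0.3000·9.8000] = 2.7222
Node dd (S = 96): V_dd = 1/1.08·[0.7000·9.8000 + 0.3000·48.2000] = 19.7407
Node u (S = 180): V_u = 1/1.08·[0.7000·0.0000 + 0.3000·2.7222] = 0.7562
Node d (S = 120): V_d = 1/1.08·[0.7000·2.7222 + 0.3000·19.7407] = 7.2479
Node 0 (S = 150): V_0 = 1/1.08·[0.7000·0.7562 + 0.3000·7.2479] = 2.5034

$2.50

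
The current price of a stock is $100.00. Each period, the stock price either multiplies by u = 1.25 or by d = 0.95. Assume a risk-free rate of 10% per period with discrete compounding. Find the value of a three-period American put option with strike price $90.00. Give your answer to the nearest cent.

Risk-neutral probability p = (1 + 0.1 − 0.95)/(1.25 − 0.95) = 0.1500/0.3000 = 0.5000
Terminal stock prices: S_uuu = 195.3, S_uud = 148.4, S_udd = 112.8, S_ddd = 85.74
Terminal payoffs (K − S): max(-105.3, 0) = 0, max(-58.44, 0) = 0, max(-22.81, 0) = 0, max(4.263, 0) = 4.263
Node uu (S = 156.2): continuation = 1/1.1·[0.5000·0.0000 + 0.5000·0.0000] = 0.0000; exercise value = 0.0000 ≤ continuation, so V_uu = 0.0000
Node ud (S = 118.8): continuation = 1/1.1·[0.5000·0.0000 + 0.5000·0.0000] = 0.0000; exercise value = 0.0000 ≤ continuation, so V_ud = 0.0000
Node dd (S = 90.25): continuation = 1/1.1·[0.5000·0.0000 + 0.5000·4.2625] = 1.9375; exercise value = 0.0000 ≤ continuation, so V_dd = 1.9375
Node u (S = 125): continuation = 1/1.1·[0.5000·0.0000 + 0.5000·0.0000] = 0.0000; exercise value = 0.0000 ≤ continuation, so V_u = 0.0000
Node d (S = 95): continuation = 1/1.1·[0.5000·0.0000 + 0.5000·1.9375] = 0.8807; exercise value = 0.0000 ≤ continuation, so V_d = 0.8807
Node 0 (S = 100): continuation = 1/1.1·[0.5000·0.0000 + 0.5000·0.8807] = 0.4003; exercise value = 0.0000 ≤ continuation, so V_0 = 0.4003

$0.40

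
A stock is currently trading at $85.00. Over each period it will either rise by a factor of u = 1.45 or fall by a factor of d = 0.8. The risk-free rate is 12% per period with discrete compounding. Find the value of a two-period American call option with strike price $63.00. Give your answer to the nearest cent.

Risk-neutral probability p = (1 + 0.12 − 0.8)/(1.45 − 0.8) = 0.3200/0.6500 = 0.4923
Terminal stock prices: S_uu = 178.7, S_ud = 98.6, S_dd = 54.4
Terminal payoffs (S − K): max(115.7, 0) = 115.7, max(35.6, 0) = 35.6, max(-8.6, 0) = 0
Node u (S = 123.2): continuation = 1/1.12·[0.4923·115.7125 + 0.5077·35.6000] = 67.0000; exercise value = 60.2500 ≤ continuation, so V_u = 67.0000
Node d (S = 68): continuation = 1/1.12·[0.4923·35.6000 + 0.5077·0.0000] = 15.6484; exercise value = 5.0000 ≤ continuation, so V_d = 15.6484
Node 0 (S = 85): continuation = 1/1.12·[0.4923·67.0000 + 0.5077·15.6484] = 36.5439; exercise value = 22.0000 ≤ continuation, so V_0 = 36.5439

$36.54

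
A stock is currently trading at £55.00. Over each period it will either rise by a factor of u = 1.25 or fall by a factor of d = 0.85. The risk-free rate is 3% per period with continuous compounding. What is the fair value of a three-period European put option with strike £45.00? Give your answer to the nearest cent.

Risk-neutral probability p = (e^0.03 − 0.85)/(1.25 − 0.85) = 0.1805/0.4000 = 0.4511
Terminal stock prices: S_uuu = 107.4, S_uud = 73.05, S_udd = 49.67, S_ddd = 33.78
Terminal payoffs (K − S): max(-62.42, 0) = 0, max(-28.05, 0) = 0, max(-4.672, 0) = 0, max(11.22, 0) = 11.22
Node uu (S = 85.94): V_uu = e^(−0.03)·[0.4511·0.0000 + 0.5489·0.0000] = 0.0000
Node ud (S = 58.44): V_ud = e^(−0.03)·[0.4511·0.0000 + 0.5489·0.0000] = 0.0000
Node dd (S = 39.74): V_dd = e^(−0.03)·[0.4511·0.0000 + 0.5489·11.2231] = 5.9779
Node u (S = 68.75): V_u = e^(−0.03)·[0.4511·0.0000 + 0.5489·0.0000] = 0.0000
Node d (S = 46.75): V_d = e^(−0.03)·[0.4511·0.0000 + 0.5489·5.9779] = 3.1841
Node 0 (S = 55): V_0 = e^(−0.03)·[0.4511·0.0000 + 0.5489·3.1841] = 1.6960

£1.70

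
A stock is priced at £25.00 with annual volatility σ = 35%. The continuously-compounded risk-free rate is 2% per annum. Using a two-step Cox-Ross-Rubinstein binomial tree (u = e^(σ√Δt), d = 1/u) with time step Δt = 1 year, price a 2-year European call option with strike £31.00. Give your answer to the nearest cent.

£3.63

CRR parameters: u = e^(σ√Δt) = e^(0.35·√1) = 1.4191, d = 1/u = 0.7047
Per-period rate: rΔt = 0.02·1 = 0.02, so R = e^0.02 = 1.0202
Risk-neutral probability p = (e^0.02 − 0.7047)/(1.4191 − 0.7047) = 0.3155/0.7144 = 0.4417
Terminal stock prices: S_uu = 50.34, S_ud = 25, S_dd = 12.41
Terminal payoffs (S − K): max(19.34, 0) = 19.34, max(-6, 0) = 0, max(-18.59, 0) = 0
Node u (S = 35.48): V_u = e^(−0.02)·[0.4417·19.3438 + 0.5583·0.0000] = 8.3742
Node d (S = 17.62): V_d = e^(−0.02)·[0.4417·0.0000 + 0.5583·0.0000] = 0.0000
Node 0 (S = 25): V_0 = e^(−0.02)·[0.4417·8.3742 + 0.5583·0.0000] = 3.6253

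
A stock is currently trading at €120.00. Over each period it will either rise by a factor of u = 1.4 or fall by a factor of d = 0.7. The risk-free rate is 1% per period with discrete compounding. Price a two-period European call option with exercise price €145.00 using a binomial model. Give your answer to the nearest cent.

€17.34

Risk-neutral probability p = (1 + 0.01 − 0.7)/(1.4 − 0.7) = 0.3100/0.7000 = 0.4429
Terminal stock prices: S_uu = 235.2, S_ud = 117.6, S_dd = 58.8
Terminal payoffs (S − K): max(90.2, 0) = 90.2, max(-27.4, 0) = 0, max(-86.2, 0) = 0
Node u (S = 168): V_u = 1/1.01·[0.4429·90.2000 + 0.5571·0.0000] = 39.5502
Node d (S = 84): V_d = 1/1.01·[0.4429·0.0000 + 0.5571·0.0000] = 0.0000
Node 0 (S = 120): V_0 = 1/1.01·[0.4429·39.5502 + 0.5571·0.0000] = 17.3417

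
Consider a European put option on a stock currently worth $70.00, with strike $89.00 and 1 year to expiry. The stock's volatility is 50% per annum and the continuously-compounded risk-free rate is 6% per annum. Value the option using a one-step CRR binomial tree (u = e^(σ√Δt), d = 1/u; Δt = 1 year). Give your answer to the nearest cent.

CRR parameters: u = e^(σ√Δt) = e^(0.5·√1) = 1.6487, d = 1/u = 0.6065
Per-period rate: rΔt = 0.06·1 = 0.06, so R = e^0.06 = 1.0618
Risk-neutral probability p = (e^0.06 − 0.6065)/(1.6487 − 0.6065) = 0.4553/1.0422 = 0.4369
Terminal stock prices: S_u = 115.4, S_d = 42.46
Terminal payoffs (K − S): max(-26.41, 0) = 0, max(46.54, 0) = 46.54
Node 0 (S = 70): V_0 = e^(−0.06)·[0.4369·0.0000 + 0.5631·46.5429] = 24.6832

$24.68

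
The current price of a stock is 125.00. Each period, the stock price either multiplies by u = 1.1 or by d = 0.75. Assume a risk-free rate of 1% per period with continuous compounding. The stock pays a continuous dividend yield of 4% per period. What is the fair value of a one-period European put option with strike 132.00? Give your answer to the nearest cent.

14.02

Per-period risk-free factor R = e^0.01 = 1.0101; dividend-adjusted growth = e^(0.01−0.04) = 0.9704.
Risk-neutral probability p = (0.9704 − 0.75)/(1.1 − 0.75) = 0.2204/0.3500 = 0.6298
Terminal stock prices: S_u = 137.5, S_d = 93.75
Terminal payoffs (K − S): max(-5.5, 0) = 0, max(38.25, 0) = 38.25
Node 0 (S = 125): V_0 = e^(−0.01)·[0.6298·0.0000 + 0.3702·38.2500] = 14.0176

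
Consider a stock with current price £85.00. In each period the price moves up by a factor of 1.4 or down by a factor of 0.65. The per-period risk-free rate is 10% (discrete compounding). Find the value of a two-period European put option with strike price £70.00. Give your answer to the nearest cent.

£4.51

Risk-neutral probability p = (1 + 0.1 − 0.65)/(1.4 − 0.65) = 0.4500/0.7500 = 0.6000
Terminal stock prices: S_uu = 166.6, S_ud = 77.35, S_dd = 35.91
Terminal payoffs (K − S): max(-96.6, 0) = 0, max(-7.35, 0) = 0, max(34.09, 0) = 34.09
Node u (S = 119): V_u = 1/1.1·[0.6000·0.0000 + 0.4000·0.0000] = 0.0000
Node d (S = 55.25): V_d = 1/1.1·[0.6000·0.0000 + 0.4000·34.0875] = 12.3955
Node 0 (S = 85): V_0 = 1/1.1·[0.6000·0.0000 + 0.4000·12.3955] = 4.5074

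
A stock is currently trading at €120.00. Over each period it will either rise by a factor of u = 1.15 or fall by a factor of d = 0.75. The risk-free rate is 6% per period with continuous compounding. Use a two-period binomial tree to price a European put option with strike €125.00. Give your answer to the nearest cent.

€9.03

Risk-neutral probability p = (e^0.06 − 0.75)/(1.15 − 0.75) = 0.3118/0.4000 = 0.7796
Terminal stock prices: S_uu = 158.7, S_ud = 103.5, S_dd = 67.5
Terminal payoffs (K − S): max(-33.7, 0) = 0, max(21.5, 0) = 21.5, max(57.5, 0) = 57.5
Node u (S = 138): V_u = e^(−0.06)·[0.7796·0.0000 + 0.2204·21.5000] = 4.4628
Node d (S = 90): V_d = e^(−0.06)·[0.7796·21.5000 + 0.2204·57.5000] = 27.7206
Node 0 (S = 120): V_0 = e^(−0.06)·[0.7796·4.4628 + 0.2204·27.7206] = 9.0306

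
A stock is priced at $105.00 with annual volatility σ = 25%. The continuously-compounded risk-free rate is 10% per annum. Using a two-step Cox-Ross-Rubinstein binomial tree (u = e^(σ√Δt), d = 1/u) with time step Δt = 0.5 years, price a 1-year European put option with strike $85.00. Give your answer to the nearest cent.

$1.63

CRR parameters: u = e^(σ√Δt) = e^(0.25·√0.5) = 1.1934, d = 1/u = 0.8380
Per-period rate: rΔt = 0.1·0.5 = 0.05, so R = e^0.05 = 1.0513
Risk-neutral probability p = (e^0.05 − 0.8380)/(1.1934 − 0.8380) = 0.2133/0.3554 = 0.6002
Terminal stock prices: S_uu = 149.5, S_ud = 105, S_dd = 73.73
Terminal payoffs (K − S): max(-64.53, 0) = 0, max(-20, 0) = 0, max(11.27, 0) = 11.27
Node u (S = 125.3): V_u = e^(−0.05)·[0.6002·0.0000 + 0.3998·0.0000] = 0.0000
Node d (S = 87.99): V_d = e^(−0.05)·[0.6002·0.0000 + 0.3998·11.2702] = 4.2862
Node 0 (S = 105): V_0 = e^(−0.05)·[0.6002·0.0000 + 0.3998·4.2862] = 1.6301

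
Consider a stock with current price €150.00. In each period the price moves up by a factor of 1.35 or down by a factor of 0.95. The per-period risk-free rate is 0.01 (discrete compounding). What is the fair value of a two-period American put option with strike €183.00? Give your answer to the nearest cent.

Risk-neutral probability p = (1 + 0.01 − 0.95)/(1.35 − 0.95) = 0.0600/0.4000 = 0.1500
Terminal stock prices: S_uu = 273.4, S_ud = 192.4, S_dd = 135.4
Terminal payoffs (K − S): max(-90.38, 0) = 0, max(-9.375, 0) = 0, max(47.62, 0) = 47.62
Node u (S = 202.5): continuation = 1/1.01·[0.1500·0.0000 + 0.8500·0.0000] = 0.0000; exercise value = 0.0000 ≤ continuation, so V_u = 0.0000
Node d (S = 142.5): continuation = 1/1.01·[0.1500·0.0000 + 0.8500·47.6250] = 40.0804; exercise value = 40.5000 > continuation, so V_d = 40.5000 (exercise)
Node 0 (S = 150): continuation = 1/1.01·[0.1500·0.0000 + 0.8500·40.5000] = 34.0842; exercise value = 33.0000 ≤ continuation, so V_0 = 34.0842

€34.08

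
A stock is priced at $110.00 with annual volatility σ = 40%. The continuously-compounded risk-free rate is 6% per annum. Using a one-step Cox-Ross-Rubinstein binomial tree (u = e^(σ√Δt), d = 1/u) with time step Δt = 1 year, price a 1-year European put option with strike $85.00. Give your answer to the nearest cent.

CRR parameters: u = e^(σ√Δt) = e^(0.4·√1) = 1.4918, d = 1/u = 0.6703
Per-period rate: rΔt = 0.06·1 = 0.06, so R = e^0.06 = 1.0618
Risk-neutral probability p = (e^0.06 − 0.6703)/(1.4918 − 0.6703) = 0.3915/0.8215 = 0.4766
Terminal stock prices: S_u = 164.1, S_d = 73.74
Terminal payoffs (K − S): max(-79.1, 0) = 0, max(11.26, 0) = 11.26
Node 0 (S = 110): V_0 = e^(−0.06)·[0.4766·0.0000 + 0.5234·11.2648] = 5.5528

$5.55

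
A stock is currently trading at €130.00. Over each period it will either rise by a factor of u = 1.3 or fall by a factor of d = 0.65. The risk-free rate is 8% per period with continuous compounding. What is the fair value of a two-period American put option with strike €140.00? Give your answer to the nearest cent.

€22.79

Risk-neutral probability p = (e^0.08 − 0.65)/(1.3 − 0.65) = 0.4333/0.6500 = 0.6666
Terminal stock prices: S_uu = 219.7, S_ud = 109.9, S_dd = 54.93
Terminal payoffs (K − S): max(-79.7, 0) = 0, max(30.15, 0) = 30.15, max(85.07, 0) = 85.07
Node u (S = 169): continuation = e^(−0.08)·[0.6666·0.0000 + 0.3334·30.1500] = 9.2793; exercise value = 0.0000 ≤ continuation, so V_u = 9.2793
Node d (S = 84.5): continuation = e^(−0.08)·[0.6666·30.1500 + 0.3334·85.0750] = 44.7363; exercise value = 55.5000 > continuation, so V_d = 55.5000 (exercise)
Node 0 (S = 130): continuation = e^(−0.08)·[0.6666·9.2793 + 0.3334·55.5000] = 22.7913; exercise value = 10.0000 ≤ continuation, so V_0 = 22.7913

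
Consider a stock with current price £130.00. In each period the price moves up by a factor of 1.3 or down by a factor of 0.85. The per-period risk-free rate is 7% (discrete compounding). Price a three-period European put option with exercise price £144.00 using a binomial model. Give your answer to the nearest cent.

Risk-neutral probability p = (1 + 0.07 − 0.85)/(1.3 − 0.85) = 0.2200/0.4500 = 0.4889
Terminal stock prices: S_uuu = 285.6, S_uud = 186.7, S_udd = 122.1, S_ddd = 79.84
Terminal payoffs (K − S): max(-141.6, 0) = 0, max(-42.75, 0) = 0, max(21.9, 0) = 21.9, max(64.16, 0) = 64.16
Node uu (S = 219.7): V_uu = 1/1.07·[0.4889·0.0000 + 0.5111·0.0000] = 0.0000
Node ud (S = 143.7): V_ud = 1/1.07·[0.4889·0.0000 + 0.5111·21.8975] = 10.4599
Node dd (S = 93.92): V_dd = 1/1.07·[0.4889·21.8975 + 0.5111·64.1638] = 40.6544
Node u (S = 169): V_u = 1/1.07·[0.4889·0.0000 + 0.5111·10.4599] = 4.9964
Node d (S = 110.5): V_d = 1/1.07·[0.4889·10.4599 + 0.5111·40.6544] = 24.1987
Node 0 (S = 130): V_0 = 1/1.07·[0.4889·4.9964 + 0.5111·24.1987] = 13.8420

£13.84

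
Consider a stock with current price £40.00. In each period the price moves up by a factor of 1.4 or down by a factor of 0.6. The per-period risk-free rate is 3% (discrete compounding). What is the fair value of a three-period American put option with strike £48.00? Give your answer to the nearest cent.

Risk-neutral probability p = (1 + 0.03 − 0.6)/(1.4 − 0.6) = 0.4300/0.8000 = 0.5375
Terminal stock prices: S_uuu = 109.8, S_uud = 47.04, S_udd = 20.16, S_ddd = 8.64
Terminal payoffs (K − S): max(-61.76, 0) = 0, max(0.96, 0) = 0.96, max(27.84, 0) = 27.84, max(39.36, 0) = 39.36
Node uu (S = 78.4): continuation = 1/1.03·[0.5375·0.0000 + 0.4625·0.9600] = 0.4311; exercise value = 0.0000 ≤ continuation, so V_uu = 0.4311
Node ud (S = 33.6): continuation = 1/1.03·[0.5375·0.9600 + 0.4625·27.8400] = 13.0019; exercise value = 14.4000 > continuation, so V_ud = 14.4000 (exercise)
Node dd (S = 14.4): continuation = 1/1.03·[0.5375·27.8400 + 0.4625·39.3600] = 32.2019; exercise value = 33.6000 > continuation, so V_dd = 33.6000 (exercise)
Node u (S = 56): continuation = 1/1.03·[0.5375·0.4311 + 0.4625·14.4000] = 6.6910; exercise value = 0.0000 ≤ continuation, so V_u = 6.6910
Node d (S = 24): continuation = 1/1.03·[0.5375·14.4000 + 0.4625·33.6000] = 22.6019; exercise value = 24.0000 > continuation, so V_d = 24.0000 (exercise)
Node 0 (S = 40): continuation = 1/1.03·[0.5375·6.6910 + 0.4625·24.0000] = 14.2683; exercise value = 8.0000 ≤ continuation, so V_0 = 14.2683

£14.27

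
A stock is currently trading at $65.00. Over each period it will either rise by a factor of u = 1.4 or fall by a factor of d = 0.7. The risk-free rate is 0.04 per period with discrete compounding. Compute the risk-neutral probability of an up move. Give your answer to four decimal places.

p = 0.4857

Risk-neutral probability p = (1 + 0.04 − 0.7)/(1.4 − 0.7) = 0.3400/0.7000 = 0.4857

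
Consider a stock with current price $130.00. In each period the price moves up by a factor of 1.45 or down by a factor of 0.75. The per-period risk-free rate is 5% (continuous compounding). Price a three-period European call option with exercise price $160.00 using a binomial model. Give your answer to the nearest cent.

Risk-neutral probability p = (e^0.05 − 0.75)/(1.45 − 0.75) = 0.3013/0.7000 = 0.4304
Terminal stock prices: S_uuu = 396.3, S_uud = 205, S_udd = 106, S_ddd = 54.84
Terminal payoffs (S − K): max(236.3, 0) = 236.3, max(44.99, 0) = 44.99, max(-53.97, 0) = 0, max(-105.2, 0) = 0
Node uu (S = 273.3): V_uu = e^(−0.05)·[0.4304·236.3212 + 0.5696·44.9937] = 121.1283
Node ud (S = 141.4): V_ud = e^(−0.05)·[0.4304·44.9937 + 0.5696·0.0000] = 18.4203
Node dd (S = 73.12): V_dd = e^(−0.05)·[0.4304·0.0000 + 0.5696·0.0000] = 0.0000
Node u (S = 188.5): V_u = e^(−0.05)·[0.4304·121.1283 + 0.5696·18.4203] = 59.5703
Node d (S = 97.5): V_d = e^(−0.05)·[0.4304·18.4203 + 0.5696·0.0000] = 7.5412
Node 0 (S = 130): V_0 = e^(−0.05)·[0.4304·59.5703 + 0.5696·7.5412] = 28.4740

$28.47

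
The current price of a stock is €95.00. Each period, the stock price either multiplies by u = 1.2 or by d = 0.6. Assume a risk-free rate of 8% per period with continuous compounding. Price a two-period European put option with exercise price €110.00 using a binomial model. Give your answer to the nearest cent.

€13.55

Risk-neutral probability p = (e^0.08 − 0.6)/(1.2 − 0.6) = 0.4833/0.6000 = 0.8055
Terminal stock prices: S_uu = 136.8, S_ud = 68.4, S_dd = 34.2
Terminal payoffs (K − S): max(-26.8, 0) = 0, max(41.6, 0) = 41.6, max(75.8, 0) = 75.8
Node u (S = 114): V_u = e^(−0.08)·[0.8055·0.0000 + 0.1945·41.6000] = 7.4699
Node d (S = 57): V_d = e^(−0.08)·[0.8055·41.6000 + 0.1945·75.8000] = 44.5428
Node 0 (S = 95): V_0 = e^(−0.08)·[0.8055·7.4699 + 0.1945·44.5428] = 13.5527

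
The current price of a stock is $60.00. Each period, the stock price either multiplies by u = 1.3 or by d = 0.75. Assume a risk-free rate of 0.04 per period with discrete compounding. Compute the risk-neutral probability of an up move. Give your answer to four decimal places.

Risk-neutral probability p = (1 + 0.04 − 0.75)/(1.3 − 0.75) = 0.2900/0.5500 = 0.5273

p = 0.5273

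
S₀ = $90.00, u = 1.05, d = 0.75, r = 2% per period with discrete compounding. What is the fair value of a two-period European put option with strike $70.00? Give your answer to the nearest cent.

$0.19

Risk-neutral probability p = (1 + 0.02 − 0.75)/(1.05 − 0.75) = 0.2700/0.3000 = 0.9000
Terminal stock prices: S_uu = 99.23, S_ud = 70.88, S_dd = 50.62
Terminal payoffs (K − S): max(-29.23, 0) = 0, max(-0.875, 0) = 0, max(19.38, 0) = 19.38
Node u (S = 94.5): V_u = 1/1.02·[0.9000·0.0000 + 0.1000·0.0000] = 0.0000
Node d (S = 67.5): V_d = 1/1.02·[0.9000·0.0000 + 0.1000·19.3750] = 1.8995
Node 0 (S = 90): V_0 = 1/1.02·[0.9000·0.0000 + 0.1000·1.8995] = 0.1862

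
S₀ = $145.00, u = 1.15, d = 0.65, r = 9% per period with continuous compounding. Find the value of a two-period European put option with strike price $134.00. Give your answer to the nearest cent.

Risk-neutral probability p = (e^0.09 − 0.65)/(1.15 − 0.65) = 0.4442/0.5000 = 0.8883
Terminal stock prices: S_uu = 191.8, S_ud = 108.4, S_dd = 61.26
Terminal payoffs (K − S): max(-57.76, 0) = 0, max(25.61, 0) = 25.61, max(72.74, 0) = 72.74
Node u (S = 166.8): V_u = e^(−0.09)·[0.8883·0.0000 + 0.1117·25.6125] = 2.6135
Node d (S = 94.25): V_d = e^(−0.09)·[0.8883·25.6125 + 0.1117·72.7375] = 28.2168
Node 0 (S = 145): V_0 = e^(−0.09)·[0.8883·2.6135 + 0.1117·28.2168] = 5.0012

$5.00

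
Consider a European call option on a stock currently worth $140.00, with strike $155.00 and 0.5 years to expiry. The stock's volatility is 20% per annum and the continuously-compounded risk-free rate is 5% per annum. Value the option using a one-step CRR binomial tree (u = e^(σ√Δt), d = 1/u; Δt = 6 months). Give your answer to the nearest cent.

$3.39

CRR parameters: u = e^(σ√Δt) = e^(0.2·√0.5) = 1.1519, d = 1/u = 0.8681
Per-period rate: rΔt = 0.05·0.5 = 0.025, so R = e^0.025 = 1.0253
Risk-neutral probability p = (e^0.025 − 0.8681)/(1.1519 − 0.8681) = 0.1572/0.2838 = 0.5539
Terminal stock prices: S_u = 161.3, S_d = 121.5
Terminal payoffs (S − K): max(6.267, 0) = 6.267, max(-33.46, 0) = 0
Node 0 (S = 140): V_0 = e^(−0.025)·[0.5539·6.2674 + 0.4461·0.0000] = 3.3858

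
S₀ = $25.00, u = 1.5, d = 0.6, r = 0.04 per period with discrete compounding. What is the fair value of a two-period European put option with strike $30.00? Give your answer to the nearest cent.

$8.54

Risk-neutral probability p = (1 + 0.04 − 0.6)/(1.5 − 0.6) = 0.4400/0.9000 = 0.4889
Terminal stock prices: S_uu = 56.25, S_ud = 22.5, S_dd = 9
Terminal payoffs (K − S): max(-26.25, 0) = 0, max(7.5, 0) = 7.5, max(21, 0) = 21
Node u (S = 37.5): V_u = 1/1.04·[0.4889·0.0000 + 0.5111·7.5000] = 3.6859
Node d (S = 15): V_d = 1/1.04·[0.4889·7.5000 + 0.5111·21.0000] = 13.8462
Node 0 (S = 25): V_0 = 1/1.04·[0.4889·3.6859 + 0.5111·13.8462] = 8.5374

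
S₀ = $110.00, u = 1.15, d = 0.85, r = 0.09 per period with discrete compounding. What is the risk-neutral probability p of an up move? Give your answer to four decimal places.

p = 0.8000

Risk-neutral probability p = (1 + 0.09 − 0.85)/(1.15 − 0.85) = 0.2400/0.3000 = 0.8000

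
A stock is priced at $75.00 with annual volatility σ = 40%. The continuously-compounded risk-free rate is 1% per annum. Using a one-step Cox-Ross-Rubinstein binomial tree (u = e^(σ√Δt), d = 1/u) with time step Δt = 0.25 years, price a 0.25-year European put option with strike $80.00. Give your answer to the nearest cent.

CRR parameters: u = e^(σ√Δt) = e^(0.4·√0.25) = 1.2214, d = 1/u = 0.8187
Per-period rate: rΔt = 0.01·0.25 = 0.0025, so R = e^0.0025 = 1.0025
Risk-neutral probability p = (e^0.0025 − 0.8187)/(1.2214 − 0.8187) = 0.1838/0.4027 = 0.4564
Terminal stock prices: S_u = 91.61, S_d = 61.4
Terminal payoffs (K − S): max(-11.61, 0) = 0, max(18.6, 0) = 18.6
Node 0 (S = 75): V_0 = e^(−0.0025)·[0.4564·0.0000 + 0.5436·18.5952] = 10.0834

$10.08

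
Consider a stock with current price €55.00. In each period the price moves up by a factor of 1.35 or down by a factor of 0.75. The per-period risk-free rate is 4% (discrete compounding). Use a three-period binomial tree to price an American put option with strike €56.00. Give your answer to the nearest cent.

Risk-neutral probability p = (1 + 0.04 − 0.75)/(1.35 − 0.75) = 0.2900/0.6000 = 0.4833
Terminal stock prices: S_uuu = 135.3, S_uud = 75.18, S_udd = 41.77, S_ddd = 23.2
Terminal payoffs (K − S): max(-79.32, 0) = 0, max(-19.18, 0) = 0, max(14.23, 0) = 14.23, max(32.8, 0) = 32.8
Node uu (S = 100.2): continuation = 1/1.04·[0.4833·0.0000 + 0.5167·0.0000] = 0.0000; exercise value = 0.0000 ≤ continuation, so V_uu = 0.0000
Node ud (S = 55.69): continuation = 1/1.04·[0.4833·0.0000 + 0.5167·14.2344] = 7.0716; exercise value = 0.3125 ≤ continuation, so V_ud = 7.0716
Node dd (S = 30.94): continuation = 1/1.04·[0.4833·14.2344 + 0.5167·32.7969] = 22.9087; exercise value = 25.0625 > continuation, so V_dd = 25.0625 (exercise)
Node u (S = 74.25): continuation = 1/1.04·[0.4833·0.0000 + 0.5167·7.0716] = 3.5131; exercise value = 0.0000 ≤ continuation, so V_u = 3.5131
Node d (S = 41.25): continuation = 1/1.04·[0.4833·7.0716 + 0.5167·25.0625] = 15.7374; exercise value = 14.7500 ≤ continuation, so V_d = 15.7374
Node 0 (S = 55): continuation = 1/1.04·[0.4833·3.5131 + 0.5167·15.7374] = 9.4510; exercise value = 1.0000 ≤ continuation, so V_0 = 9.4510

€9.45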